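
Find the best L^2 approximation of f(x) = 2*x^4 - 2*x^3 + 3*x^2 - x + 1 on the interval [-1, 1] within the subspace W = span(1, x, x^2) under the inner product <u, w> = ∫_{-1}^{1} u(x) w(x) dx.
g(x) = 33*x^2/7 - 11*x/5 + 29/35

The best approximation g ∈ W is the orthogonal projection of f onto W. Writing g = a_0 + a_1 x + a_2 x^2, the coefficients solve the normal equations G · a = b where
  G_{ij} = <φ_i, φ_j> and b_i = <f, φ_i>, with φ_0 = 1, φ_1 = x, φ_2 = x^2.
G =
  [2, 0, 2/3]
  [0, 2/3, 0]
  [2/3, 0, 2/5],
b = (24/5, -22/15, 256/105).
Solving gives a_0 = 29/35, a_1 = -11/5, a_2 = 33/7, so
  g(x) = 33*x^2/7 - 11*x/5 + 29/35.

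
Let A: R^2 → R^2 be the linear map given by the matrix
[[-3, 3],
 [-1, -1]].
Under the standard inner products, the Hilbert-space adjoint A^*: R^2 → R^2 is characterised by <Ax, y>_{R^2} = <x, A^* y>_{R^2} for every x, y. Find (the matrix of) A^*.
A^* = A^T =
[[-3, -1],
 [3, -1]]

For real matrices with standard dot products, the defining identity <Ax, y> = <x, A^* y> gives (Ax)^T y = x^T (A^*) y, i.e. x^T A^T y = x^T (A^*) y. Since this holds for all x, y, we must have A^* = A^T. Therefore
A^* =
[[-3, -1],
 [3, -1]].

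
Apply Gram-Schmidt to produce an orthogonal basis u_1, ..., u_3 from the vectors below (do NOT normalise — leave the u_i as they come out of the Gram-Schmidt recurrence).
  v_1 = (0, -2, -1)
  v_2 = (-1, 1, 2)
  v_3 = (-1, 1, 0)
Orthogonal basis:
  u_1 = (0, -2, -1)
  u_2 = (-1, -3/5, 6/5)
  u_3 = (-6/7, 2/7, -4/7)

Apply the Gram-Schmidt recurrence
  u_1 = v_1
  u_i = v_i − Σ_{j<i} ((v_i · u_j) / (u_j · u_j)) · u_j.

Step by step this gives:
  u_1 = (0, -2, -1)
  u_2 = (-1, -3/5, 6/5)
  u_3 = (-6/7, 2/7, -4/7)

Orthogonality check:
  u_2 · u_1 = 0 (should be 0)
  u_3 · u_1 = 0 (should be 0)
  u_3 · u_2 = 0 (should be 0)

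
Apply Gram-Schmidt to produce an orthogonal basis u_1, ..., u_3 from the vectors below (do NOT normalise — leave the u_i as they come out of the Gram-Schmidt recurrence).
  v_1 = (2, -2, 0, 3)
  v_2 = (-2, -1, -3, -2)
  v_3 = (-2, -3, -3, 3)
Orthogonal basis:
  u_1 = (2, -2, 0, 3)
  u_2 = (-18/17, -33/17, -3, -10/17)
  u_3 = (-262/121, 4/11, 24/121, 204/121)

Apply the Gram-Schmidt recurrence
  u_1 = v_1
  u_i = v_i − Σ_{j<i} ((v_i · u_j) / (u_j · u_j)) · u_j.

Step by step this gives:
  u_1 = (2, -2, 0, 3)
  u_2 = (-18/17, -33/17, -3, -10/17)
  u_3 = (-262/121, 4/11, 24/121, 204/121)

Orthogonality check:
  u_2 · u_1 = 0 (should be 0)
  u_3 · u_1 = 0 (should be 0)
  u_3 · u_2 = 0 (should be 0)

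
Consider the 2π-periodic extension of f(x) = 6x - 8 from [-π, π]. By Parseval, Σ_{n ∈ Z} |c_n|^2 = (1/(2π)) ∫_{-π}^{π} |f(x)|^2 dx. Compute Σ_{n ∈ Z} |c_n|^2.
Σ |c_n|^2 = 12π^2 + 64

Expand and integrate term by term over [-π, π]:
  ∫ (6x)^2 dx = 36·(2π^3/3); ∫ 2·6·(-8)·x dx = 0 (odd integrand); ∫ (-8)^2 dx = 64·2π.
So (1/(2π)) ∫_{-π}^{π} (6x - 8)^2 dx = 36π^2/3 + 64 = 12π^2 + 64.
Parseval ⇒ Σ |c_n|^2 = 12π^2 + 64.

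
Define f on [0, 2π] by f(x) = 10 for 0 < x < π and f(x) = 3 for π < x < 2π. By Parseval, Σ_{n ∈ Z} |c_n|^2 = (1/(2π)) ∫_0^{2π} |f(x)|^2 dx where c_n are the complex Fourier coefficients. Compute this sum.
Σ |c_n|^2 = 109/2

Parseval equates the L^2 energy of f (normalised by 1/(2π)) with the ℓ^2 sum of its Fourier coefficients: (1/(2π)) ∫_0^{2π} |f|^2 = Σ |c_n|^2.
Compute the left side: (1/(2π)) [∫_0^π 10^2 dx + ∫_π^{2π} 3^2 dx] = (1/(2π)) · (100π + 9π) = (100 + 9)/2 = 109/2.
So Σ_{n ∈ Z} |c_n|^2 = 109/2.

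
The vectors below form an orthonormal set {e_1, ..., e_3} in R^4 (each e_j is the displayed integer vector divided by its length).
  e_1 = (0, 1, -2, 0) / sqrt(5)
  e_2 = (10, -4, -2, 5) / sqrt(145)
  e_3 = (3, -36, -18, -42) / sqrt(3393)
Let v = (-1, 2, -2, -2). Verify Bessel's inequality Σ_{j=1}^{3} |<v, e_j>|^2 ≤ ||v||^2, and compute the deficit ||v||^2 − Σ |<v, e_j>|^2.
Σ |<v, e_j>|^2 = 153/13; ||v||^2 = 13; deficit = 16/13

Write each e_j = u_j / sqrt(<u_j, u_j>) where u_j is the displayed integer vector. Then <v, e_j> = <v, u_j> / sqrt(<u_j, u_j>), so |<v, e_j>|^2 = <v, u_j>^2 / <u_j, u_j>.
Coefficients: <v, e_1> = 6/sqrt(5), <v, e_2> = -24/sqrt(145), <v, e_3> = 45/sqrt(3393).
Square and sum: Σ |<v, e_j>|^2 = 153/13.
Compute ||v||^2 = v·v = 13.
Deficit = 13 − 153/13 = 16/13 ≥ 0, confirming Bessel's inequality. (The deficit equals ||v − Σ <v,e_j> e_j||^2, the squared distance from v to span{e_j}.)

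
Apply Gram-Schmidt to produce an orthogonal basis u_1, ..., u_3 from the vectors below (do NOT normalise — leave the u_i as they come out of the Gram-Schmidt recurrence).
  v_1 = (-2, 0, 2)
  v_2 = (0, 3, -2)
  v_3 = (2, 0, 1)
Orthogonal basis:
  u_1 = (-2, 0, 2)
  u_2 = (-1, 3, -1)
  u_3 = (27/22, 9/11, 27/22)

Apply the Gram-Schmidt recurrence
  u_1 = v_1
  u_i = v_i − Σ_{j<i} ((v_i · u_j) / (u_j · u_j)) · u_j.

Step by step this gives:
  u_1 = (-2, 0, 2)
  u_2 = (-1, 3, -1)
  u_3 = (27/22, 9/11, 27/22)

Orthogonality check:
  u_2 · u_1 = 0 (should be 0)
  u_3 · u_1 = 0 (should be 0)
  u_3 · u_2 = 0 (should be 0)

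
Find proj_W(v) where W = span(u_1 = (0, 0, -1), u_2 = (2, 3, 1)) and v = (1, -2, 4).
proj_W(v) = (-8/13, -12/13, 4)

Set up U = [u_1 | ... | u_2] ∈ R^(3×2). The projector onto W = col(U) is P = U (U^T U)^(-1) U^T.
Compute U^T U =
  [1, -1]
  [-1, 14],
and U^T v = (-4, 0).
Solve U^T U · c = U^T v for the coefficients: c = (-56/13, -4/13). The projection is proj_W(v) = U c.
Check: (v - proj_W(v)) · u_1 = 0  (should be 0).
Check: (v - proj_W(v)) · u_2 = 0  (should be 0).
Result: proj_W(v) = (-8/13, -12/13, 4).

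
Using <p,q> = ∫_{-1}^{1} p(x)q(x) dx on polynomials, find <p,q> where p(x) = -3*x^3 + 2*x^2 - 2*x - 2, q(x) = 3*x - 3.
<p,q> = 2/5

Expand the product: p(x)·q(x) = -9*x^4 + 15*x^3 - 12*x^2 + 6.
∫_{-1}^{1} of each monomial x^k gives [2/(k+1) if k even, 0 if k odd]. Integrating term-by-term (or equivalently evaluating the antiderivative F(x) = -9*x^5/5 + 15*x^4/4 - 4*x^3 + 6*x at the endpoints):
  F(1) − F(−1) = 79/20 − (71/20) = 2/5.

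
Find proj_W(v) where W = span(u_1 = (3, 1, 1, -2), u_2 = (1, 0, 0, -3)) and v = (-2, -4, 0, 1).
proj_W(v) = (-64/23, -25/23, -25/23, 17/23)

Set up U = [u_1 | ... | u_2] ∈ R^(4×2). The projector onto W = col(U) is P = U (U^T U)^(-1) U^T.
Compute U^T U =
  [15, 9]
  [9, 10],
and U^T v = (-12, -5).
Solve U^T U · c = U^T v for the coefficients: c = (-25/23, 11/23). The projection is proj_W(v) = U c.
Check: (v - proj_W(v)) · u_1 = 0  (should be 0).
Check: (v - proj_W(v)) · u_2 = 0  (should be 0).
Result: proj_W(v) = (-64/23, -25/23, -25/23, 17/23).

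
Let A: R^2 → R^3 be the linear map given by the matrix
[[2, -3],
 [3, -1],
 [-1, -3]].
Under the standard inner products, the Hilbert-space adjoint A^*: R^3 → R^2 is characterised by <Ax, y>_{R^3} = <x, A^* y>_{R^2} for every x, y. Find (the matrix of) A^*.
A^* = A^T =
[[2, 3, -1],
 [-3, -1, -3]]

For real matrices with standard dot products, the defining identity <Ax, y> = <x, A^* y> gives (Ax)^T y = x^T (A^*) y, i.e. x^T A^T y = x^T (A^*) y. Since this holds for all x, y, we must have A^* = A^T. Therefore
A^* =
[[2, 3, -1],
 [-3, -1, -3]].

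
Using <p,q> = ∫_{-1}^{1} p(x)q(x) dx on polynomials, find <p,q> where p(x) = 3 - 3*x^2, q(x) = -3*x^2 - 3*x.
<p,q> = -12/5

Expand the product: p(x)·q(x) = 9*x^4 + 9*x^3 - 9*x^2 - 9*x.
∫_{-1}^{1} of each monomial x^k gives [2/(k+1) if k even, 0 if k odd]. Integrating term-by-term (or equivalently evaluating the antiderivative F(x) = 9*x^5/5 + 9*x^4/4 - 3*x^3 - 9*x^2/2 at the endpoints):
  F(1) − F(−1) = -69/20 − (-21/20) = -12/5.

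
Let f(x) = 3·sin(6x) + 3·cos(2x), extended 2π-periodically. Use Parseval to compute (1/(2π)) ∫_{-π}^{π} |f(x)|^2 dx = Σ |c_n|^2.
Σ |c_n|^2 = 9

Expand |f|^2 and use orthogonality of {sin(nx), cos(mx)} on [-π, π]:
  ∫_{-π}^{π} sin(nx)^2 dx = π, ∫ cos(mx)^2 dx = π, and cross terms integrate to 0.
So ∫_{-π}^{π} f(x)^2 dx = 3^2 · π + 3^2 · π = (9 + 9)π.
Divide by 2π: (9 + 9)/2 = 9.
By Parseval, this equals Σ |c_n|^2.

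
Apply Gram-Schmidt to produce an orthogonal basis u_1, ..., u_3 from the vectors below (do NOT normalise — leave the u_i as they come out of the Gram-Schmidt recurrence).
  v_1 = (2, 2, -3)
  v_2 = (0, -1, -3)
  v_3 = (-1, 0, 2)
Orthogonal basis:
  u_1 = (2, 2, -3)
  u_2 = (-14/17, -31/17, -30/17)
  u_3 = (-45/121, 30/121, -10/121)

Apply the Gram-Schmidt recurrence
  u_1 = v_1
  u_i = v_i − Σ_{j<i} ((v_i · u_j) / (u_j · u_j)) · u_j.

Step by step this gives:
  u_1 = (2, 2, -3)
  u_2 = (-14/17, -31/17, -30/17)
  u_3 = (-45/121, 30/121, -10/121)

Orthogonality check:
  u_2 · u_1 = 0 (should be 0)
  u_3 · u_1 = 0 (should be 0)
  u_3 · u_2 = 0 (should be 0)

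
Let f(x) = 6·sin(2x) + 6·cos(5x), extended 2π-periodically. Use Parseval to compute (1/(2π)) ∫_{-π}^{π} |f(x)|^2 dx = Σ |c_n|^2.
Σ |c_n|^2 = 36

Expand |f|^2 and use orthogonality of {sin(nx), cos(mx)} on [-π, π]:
  ∫_{-π}^{π} sin(nx)^2 dx = π, ∫ cos(mx)^2 dx = π, and cross terms integrate to 0.
So ∫_{-π}^{π} f(x)^2 dx = 6^2 · π + 6^2 · π = (36 + 36)π.
Divide by 2π: (36 + 36)/2 = 36.
By Parseval, this equals Σ |c_n|^2.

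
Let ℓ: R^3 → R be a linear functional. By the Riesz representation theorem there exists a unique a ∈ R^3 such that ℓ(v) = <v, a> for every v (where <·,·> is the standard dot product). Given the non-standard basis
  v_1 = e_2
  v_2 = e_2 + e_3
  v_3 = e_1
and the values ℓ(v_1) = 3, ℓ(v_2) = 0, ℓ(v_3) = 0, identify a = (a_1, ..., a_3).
a = (0, 3, -3)

Write a = (a_1, ..., a_3) in the standard basis. For each basis vector v_i, ℓ(v_i) = <v_i, a> is a linear equation in the a_j's. Collect the n equations into a matrix system V a = ℓ, where row i of V is v_i (expressed in the standard basis). Since V is invertible (lower-triangular with 1s on the diagonal, up to permutation), solve by back-substitution:
  V =
[[0, 1, 0],
 [0, 1, 1],
 [1, 0, 0]]
  V a = (3, 0, 0)
Solving gives a = (0, 3, -3).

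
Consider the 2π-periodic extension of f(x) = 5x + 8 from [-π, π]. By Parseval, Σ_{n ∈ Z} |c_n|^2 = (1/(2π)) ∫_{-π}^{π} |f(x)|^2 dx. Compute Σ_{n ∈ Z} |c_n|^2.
Σ |c_n|^2 = 25π^2/3 + 64

Expand and integrate term by term over [-π, π]:
  ∫ (5x)^2 dx = 25·(2π^3/3); ∫ 2·5·(8)·x dx = 0 (odd integrand); ∫ 8^2 dx = 64·2π.
So (1/(2π)) ∫_{-π}^{π} (5x + 8)^2 dx = 25π^2/3 + 64 = 25π^2/3 + 64.
Parseval ⇒ Σ |c_n|^2 = 25π^2/3 + 64.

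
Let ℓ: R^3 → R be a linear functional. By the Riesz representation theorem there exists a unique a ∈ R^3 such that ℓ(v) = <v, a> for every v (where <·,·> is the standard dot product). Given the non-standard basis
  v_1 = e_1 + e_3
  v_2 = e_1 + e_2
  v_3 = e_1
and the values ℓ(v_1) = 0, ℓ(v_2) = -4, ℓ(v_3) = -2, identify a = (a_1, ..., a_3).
a = (-2, -2, 2)

Write a = (a_1, ..., a_3) in the standard basis. For each basis vector v_i, ℓ(v_i) = <v_i, a> is a linear equation in the a_j's. Collect the n equations into a matrix system V a = ℓ, where row i of V is v_i (expressed in the standard basis). Since V is invertible (lower-triangular with 1s on the diagonal, up to permutation), solve by back-substitution:
  V =
[[1, 0, 1],
 [1, 1, 0],
 [1, 0, 0]]
  V a = (0, -4, -2)
Solving gives a = (-2, -2, 2).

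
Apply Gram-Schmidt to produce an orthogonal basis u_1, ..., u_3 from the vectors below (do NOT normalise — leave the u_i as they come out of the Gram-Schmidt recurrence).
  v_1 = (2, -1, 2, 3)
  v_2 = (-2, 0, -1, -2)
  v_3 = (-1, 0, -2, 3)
Orthogonal basis:
  u_1 = (2, -1, 2, 3)
  u_2 = (-2/3, -2/3, 1/3, 0)
  u_3 = (-4/3, 1/6, -7/3, 5/2)

Apply the Gram-Schmidt recurrence
  u_1 = v_1
  u_i = v_i − Σ_{j<i} ((v_i · u_j) / (u_j · u_j)) · u_j.

Step by step this gives:
  u_1 = (2, -1, 2, 3)
  u_2 = (-2/3, -2/3, 1/3, 0)
  u_3 = (-4/3, 1/6, -7/3, 5/2)

Orthogonality check:
  u_2 · u_1 = 0 (should be 0)
  u_3 · u_1 = 0 (should be 0)
  u_3 · u_2 = 0 (should be 0)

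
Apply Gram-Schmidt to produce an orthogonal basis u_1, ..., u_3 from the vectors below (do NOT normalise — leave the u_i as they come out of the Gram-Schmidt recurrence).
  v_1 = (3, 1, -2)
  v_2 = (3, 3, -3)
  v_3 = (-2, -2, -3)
Orthogonal basis:
  u_1 = (3, 1, -2)
  u_2 = (-6/7, 12/7, -3/7)
  u_3 = (-5/3, -5/3, -10/3)

Apply the Gram-Schmidt recurrence
  u_1 = v_1
  u_i = v_i − Σ_{j<i} ((v_i · u_j) / (u_j · u_j)) · u_j.

Step by step this gives:
  u_1 = (3, 1, -2)
  u_2 = (-6/7, 12/7, -3/7)
  u_3 = (-5/3, -5/3, -10/3)

Orthogonality check:
  u_2 · u_1 = 0 (should be 0)
  u_3 · u_1 = 0 (should be 0)
  u_3 · u_2 = 0 (should be 0)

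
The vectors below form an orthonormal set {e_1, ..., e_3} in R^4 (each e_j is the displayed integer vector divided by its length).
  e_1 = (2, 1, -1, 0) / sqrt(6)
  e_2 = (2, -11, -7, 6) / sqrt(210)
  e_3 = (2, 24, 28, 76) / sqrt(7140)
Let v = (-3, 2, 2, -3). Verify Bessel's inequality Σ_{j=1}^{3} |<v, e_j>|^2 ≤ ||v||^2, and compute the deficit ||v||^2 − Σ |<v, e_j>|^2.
Σ |<v, e_j>|^2 = 1301/51; ||v||^2 = 26; deficit = 25/51

Write each e_j = u_j / sqrt(<u_j, u_j>) where u_j is the displayed integer vector. Then <v, e_j> = <v, u_j> / sqrt(<u_j, u_j>), so |<v, e_j>|^2 = <v, u_j>^2 / <u_j, u_j>.
Coefficients: <v, e_1> = -6/sqrt(6), <v, e_2> = -60/sqrt(210), <v, e_3> = -130/sqrt(7140).
Square and sum: Σ |<v, e_j>|^2 = 1301/51.
Compute ||v||^2 = v·v = 26.
Deficit = 26 − 1301/51 = 25/51 ≥ 0, confirming Bessel's inequality. (The deficit equals ||v − Σ <v,e_j> e_j||^2, the squared distance from v to span{e_j}.)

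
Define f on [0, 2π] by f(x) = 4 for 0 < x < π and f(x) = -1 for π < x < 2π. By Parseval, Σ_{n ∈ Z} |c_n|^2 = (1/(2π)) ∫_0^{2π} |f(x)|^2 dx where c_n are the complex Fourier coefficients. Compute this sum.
Σ |c_n|^2 = 17/2

Parseval equates the L^2 energy of f (normalised by 1/(2π)) with the ℓ^2 sum of its Fourier coefficients: (1/(2π)) ∫_0^{2π} |f|^2 = Σ |c_n|^2.
Compute the left side: (1/(2π)) [∫_0^π 4^2 dx + ∫_π^{2π} (-1)^2 dx] = (1/(2π)) · (16π + 1π) = (16 + 1)/2 = 17/2.
So Σ_{n ∈ Z} |c_n|^2 = 17/2.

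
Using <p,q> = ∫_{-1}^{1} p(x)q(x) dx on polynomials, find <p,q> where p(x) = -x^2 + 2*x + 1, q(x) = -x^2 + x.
<p,q> = 16/15

Expand the product: p(x)·q(x) = x^4 - 3*x^3 + x^2 + x.
∫_{-1}^{1} of each monomial x^k gives [2/(k+1) if k even, 0 if k odd]. Integrating term-by-term (or equivalently evaluating the antiderivative F(x) = x^5/5 - 3*x^4/4 + x^3/3 + x^2/2 at the endpoints):
  F(1) − F(−1) = 17/60 − (-47/60) = 16/15.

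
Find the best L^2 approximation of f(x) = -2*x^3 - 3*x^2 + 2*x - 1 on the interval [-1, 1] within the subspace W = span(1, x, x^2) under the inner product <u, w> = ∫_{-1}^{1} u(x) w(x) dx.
g(x) = -3*x^2 + 4*x/5 - 1

The best approximation g ∈ W is the orthogonal projection of f onto W. Writing g = a_0 + a_1 x + a_2 x^2, the coefficients solve the normal equations G · a = b where
  G_{ij} = <φ_i, φ_j> and b_i = <f, φ_i>, with φ_0 = 1, φ_1 = x, φ_2 = x^2.
G =
  [2, 0, 2/3]
  [0, 2/3, 0]
  [2/3, 0, 2/5],
b = (-4, 8/15, -28/15).
Solving gives a_0 = -1, a_1 = 4/5, a_2 = -3, so
  g(x) = -3*x^2 + 4*x/5 - 1.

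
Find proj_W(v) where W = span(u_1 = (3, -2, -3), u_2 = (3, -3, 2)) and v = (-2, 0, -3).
proj_W(v) = (-27/31, 525/403, -1104/403)

Set up U = [u_1 | ... | u_2] ∈ R^(3×2). The projector onto W = col(U) is P = U (U^T U)^(-1) U^T.
Compute U^T U =
  [22, 9]
  [9, 22],
and U^T v = (3, -12).
Solve U^T U · c = U^T v for the coefficients: c = (174/403, -291/403). The projection is proj_W(v) = U c.
Check: (v - proj_W(v)) · u_1 = 0  (should be 0).
Check: (v - proj_W(v)) · u_2 = 0  (should be 0).
Result: proj_W(v) = (-27/31, 525/403, -1104/403).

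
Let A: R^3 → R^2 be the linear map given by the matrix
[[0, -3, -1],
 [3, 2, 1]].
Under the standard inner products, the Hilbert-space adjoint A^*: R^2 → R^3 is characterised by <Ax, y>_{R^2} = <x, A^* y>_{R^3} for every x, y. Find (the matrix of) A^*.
A^* = A^T =
[[0, 3],
 [-3, 2],
 [-1, 1]]

For real matrices with standard dot products, the defining identity <Ax, y> = <x, A^* y> gives (Ax)^T y = x^T (A^*) y, i.e. x^T A^T y = x^T (A^*) y. Since this holds for all x, y, we must have A^* = A^T. Therefore
A^* =
[[0, 3],
 [-3, 2],
 [-1, 1]].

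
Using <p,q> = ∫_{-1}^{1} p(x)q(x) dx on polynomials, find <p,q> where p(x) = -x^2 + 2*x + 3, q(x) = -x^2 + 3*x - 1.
<p,q> = -44/15

Expand the product: p(x)·q(x) = x^4 - 5*x^3 + 4*x^2 + 7*x - 3.
∫_{-1}^{1} of each monomial x^k gives [2/(k+1) if k even, 0 if k odd]. Integrating term-by-term (or equivalently evaluating the antiderivative F(x) = x^5/5 - 5*x^4/4 + 4*x^3/3 + 7*x^2/2 - 3*x at the endpoints):
  F(1) − F(−1) = 47/60 − (223/60) = -44/15.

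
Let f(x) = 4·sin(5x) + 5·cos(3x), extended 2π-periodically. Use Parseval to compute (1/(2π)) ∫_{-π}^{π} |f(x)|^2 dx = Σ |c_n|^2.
Σ |c_n|^2 = 41/2

Expand |f|^2 and use orthogonality of {sin(nx), cos(mx)} on [-π, π]:
  ∫_{-π}^{π} sin(nx)^2 dx = π, ∫ cos(mx)^2 dx = π, and cross terms integrate to 0.
So ∫_{-π}^{π} f(x)^2 dx = 4^2 · π + 5^2 · π = (16 + 25)π.
Divide by 2π: (16 + 25)/2 = 41/2.
By Parseval, this equals Σ |c_n|^2.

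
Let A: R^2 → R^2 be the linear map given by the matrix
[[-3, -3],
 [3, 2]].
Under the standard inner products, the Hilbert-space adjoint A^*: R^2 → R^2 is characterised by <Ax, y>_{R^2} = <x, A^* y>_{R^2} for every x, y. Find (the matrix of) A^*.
A^* = A^T =
[[-3, 3],
 [-3, 2]]

For real matrices with standard dot products, the defining identity <Ax, y> = <x, A^* y> gives (Ax)^T y = x^T (A^*) y, i.e. x^T A^T y = x^T (A^*) y. Since this holds for all x, y, we must have A^* = A^T. Therefore
A^* =
[[-3, 3],
 [-3, 2]].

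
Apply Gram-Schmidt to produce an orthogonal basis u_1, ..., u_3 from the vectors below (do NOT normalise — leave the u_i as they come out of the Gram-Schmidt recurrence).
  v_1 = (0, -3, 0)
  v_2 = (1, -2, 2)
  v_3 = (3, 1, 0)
Orthogonal basis:
  u_1 = (0, -3, 0)
  u_2 = (1, 0, 2)
  u_3 = (12/5, 0, -6/5)

Apply the Gram-Schmidt recurrence
  u_1 = v_1
  u_i = v_i − Σ_{j<i} ((v_i · u_j) / (u_j · u_j)) · u_j.

Step by step this gives:
  u_1 = (0, -3, 0)
  u_2 = (1, 0, 2)
  u_3 = (12/5, 0, -6/5)

Orthogonality check:
  u_2 · u_1 = 0 (should be 0)
  u_3 · u_1 = 0 (should be 0)
  u_3 · u_2 = 0 (should be 0)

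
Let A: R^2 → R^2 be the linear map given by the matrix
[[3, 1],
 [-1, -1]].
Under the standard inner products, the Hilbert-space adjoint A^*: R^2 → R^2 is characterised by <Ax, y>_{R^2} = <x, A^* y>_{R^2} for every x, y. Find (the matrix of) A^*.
A^* = A^T =
[[3, -1],
 [1, -1]]

For real matrices with standard dot products, the defining identity <Ax, y> = <x, A^* y> gives (Ax)^T y = x^T (A^*) y, i.e. x^T A^T y = x^T (A^*) y. Since this holds for all x, y, we must have A^* = A^T. Therefore
A^* =
[[3, -1],
 [1, -1]].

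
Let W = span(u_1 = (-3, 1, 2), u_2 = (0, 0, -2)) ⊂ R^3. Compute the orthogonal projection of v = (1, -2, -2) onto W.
proj_W(v) = (3/2, -1/2, -2)

Set up U = [u_1 | ... | u_2] ∈ R^(3×2). The projector onto W = col(U) is P = U (U^T U)^(-1) U^T.
Compute U^T U =
  [14, -4]
  [-4, 4],
and U^T v = (-9, 4).
Solve U^T U · c = U^T v for the coefficients: c = (-1/2, 1/2). The projection is proj_W(v) = U c.
Check: (v - proj_W(v)) · u_1 = 0  (should be 0).
Check: (v - proj_W(v)) · u_2 = 0  (should be 0).
Result: proj_W(v) = (3/2, -1/2, -2).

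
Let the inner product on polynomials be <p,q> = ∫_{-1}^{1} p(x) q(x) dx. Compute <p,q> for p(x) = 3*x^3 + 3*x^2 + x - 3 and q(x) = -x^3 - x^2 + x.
<p,q> = 148/105

Expand the product: p(x)·q(x) = -3*x^6 - 6*x^5 - x^4 + 5*x^3 + 4*x^2 - 3*x.
∫_{-1}^{1} of each monomial x^k gives [2/(k+1) if k even, 0 if k odd]. Integrating term-by-term (or equivalently evaluating the antiderivative F(x) = -3*x^7/7 - x^6 - x^5/5 + 5*x^4/4 + 4*x^3/3 - 3*x^2/2 at the endpoints):
  F(1) − F(−1) = -229/420 − (-821/420) = 148/105.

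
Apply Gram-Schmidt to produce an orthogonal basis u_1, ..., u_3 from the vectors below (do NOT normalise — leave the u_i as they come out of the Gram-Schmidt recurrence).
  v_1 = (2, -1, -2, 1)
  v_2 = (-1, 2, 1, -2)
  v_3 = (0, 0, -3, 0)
Orthogonal basis:
  u_1 = (2, -1, -2, 1)
  u_2 = (3/5, 6/5, -3/5, -6/5)
  u_3 = (-3/2, 0, -3/2, 0)

Apply the Gram-Schmidt recurrence
  u_1 = v_1
  u_i = v_i − Σ_{j<i} ((v_i · u_j) / (u_j · u_j)) · u_j.

Step by step this gives:
  u_1 = (2, -1, -2, 1)
  u_2 = (3/5, 6/5, -3/5, -6/5)
  u_3 = (-3/2, 0, -3/2, 0)

Orthogonality check:
  u_2 · u_1 = 0 (should be 0)
  u_3 · u_1 = 0 (should be 0)
  u_3 · u_2 = 0 (should be 0)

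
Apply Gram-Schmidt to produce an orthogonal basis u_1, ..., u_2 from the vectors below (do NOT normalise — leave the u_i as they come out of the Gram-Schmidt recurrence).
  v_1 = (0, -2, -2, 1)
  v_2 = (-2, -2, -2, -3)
Orthogonal basis:
  u_1 = (0, -2, -2, 1)
  u_2 = (-2, -8/9, -8/9, -32/9)

Apply the Gram-Schmidt recurrence
  u_1 = v_1
  u_i = v_i − Σ_{j<i} ((v_i · u_j) / (u_j · u_j)) · u_j.

Step by step this gives:
  u_1 = (0, -2, -2, 1)
  u_2 = (-2, -8/9, -8/9, -32/9)

Orthogonality check:
  u_2 · u_1 = 0 (should be 0)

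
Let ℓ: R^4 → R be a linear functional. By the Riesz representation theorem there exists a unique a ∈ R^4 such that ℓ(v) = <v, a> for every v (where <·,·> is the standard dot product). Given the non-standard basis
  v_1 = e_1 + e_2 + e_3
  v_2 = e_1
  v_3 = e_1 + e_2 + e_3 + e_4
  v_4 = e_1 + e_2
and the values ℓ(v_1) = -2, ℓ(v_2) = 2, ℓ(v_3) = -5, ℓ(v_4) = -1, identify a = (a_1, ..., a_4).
a = (2, -3, -1, -3)

Write a = (a_1, ..., a_4) in the standard basis. For each basis vector v_i, ℓ(v_i) = <v_i, a> is a linear equation in the a_j's. Collect the n equations into a matrix system V a = ℓ, where row i of V is v_i (expressed in the standard basis). Since V is invertible (lower-triangular with 1s on the diagonal, up to permutation), solve by back-substitution:
  V =
[[1, 1, 1, 0],
 [1, 0, 0, 0],
 [1, 1, 1, 1],
 [1, 1, 0, 0]]
  V a = (-2, 2, -5, -1)
Solving gives a = (2, -3, -1, -3).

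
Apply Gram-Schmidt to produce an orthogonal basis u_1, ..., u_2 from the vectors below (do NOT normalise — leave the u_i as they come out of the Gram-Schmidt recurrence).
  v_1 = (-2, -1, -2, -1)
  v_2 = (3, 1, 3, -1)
Orthogonal basis:
  u_1 = (-2, -1, -2, -1)
  u_2 = (3/5, -1/5, 3/5, -11/5)

Apply the Gram-Schmidt recurrence
  u_1 = v_1
  u_i = v_i − Σ_{j<i} ((v_i · u_j) / (u_j · u_j)) · u_j.

Step by step this gives:
  u_1 = (-2, -1, -2, -1)
  u_2 = (3/5, -1/5, 3/5, -11/5)

Orthogonality check:
  u_2 · u_1 = 0 (should be 0)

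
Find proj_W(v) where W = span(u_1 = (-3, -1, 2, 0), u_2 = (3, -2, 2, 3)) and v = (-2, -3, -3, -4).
proj_W(v) = (-801/355, 462/355, -438/355, -729/355)

Set up U = [u_1 | ... | u_2] ∈ R^(4×2). The projector onto W = col(U) is P = U (U^T U)^(-1) U^T.
Compute U^T U =
  [14, -3]
  [-3, 26],
and U^T v = (3, -18).
Solve U^T U · c = U^T v for the coefficients: c = (24/355, -243/355). The projection is proj_W(v) = U c.
Check: (v - proj_W(v)) · u_1 = 0  (should be 0).
Check: (v - proj_W(v)) · u_2 = 0  (should be 0).
Result: proj_W(v) = (-801/355, 462/355, -438/355, -729/355).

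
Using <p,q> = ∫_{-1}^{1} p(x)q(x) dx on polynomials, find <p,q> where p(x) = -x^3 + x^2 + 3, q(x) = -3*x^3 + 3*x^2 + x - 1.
<p,q> = 104/105

Expand the product: p(x)·q(x) = 3*x^6 - 6*x^5 + 2*x^4 - 7*x^3 + 8*x^2 + 3*x - 3.
∫_{-1}^{1} of each monomial x^k gives [2/(k+1) if k even, 0 if k odd]. Integrating term-by-term (or equivalently evaluating the antiderivative F(x) = 3*x^7/7 - x^6 + 2*x^5/5 - 7*x^4/4 + 8*x^3/3 + 3*x^2/2 - 3*x at the endpoints):
  F(1) − F(−1) = -317/420 − (-733/420) = 104/105.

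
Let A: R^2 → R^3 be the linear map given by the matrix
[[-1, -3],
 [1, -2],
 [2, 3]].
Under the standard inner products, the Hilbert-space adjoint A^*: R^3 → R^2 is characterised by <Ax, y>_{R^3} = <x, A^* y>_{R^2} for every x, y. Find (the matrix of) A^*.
A^* = A^T =
[[-1, 1, 2],
 [-3, -2, 3]]

For real matrices with standard dot products, the defining identity <Ax, y> = <x, A^* y> gives (Ax)^T y = x^T (A^*) y, i.e. x^T A^T y = x^T (A^*) y. Since this holds for all x, y, we must have A^* = A^T. Therefore
A^* =
[[-1, 1, 2],
 [-3, -2, 3]].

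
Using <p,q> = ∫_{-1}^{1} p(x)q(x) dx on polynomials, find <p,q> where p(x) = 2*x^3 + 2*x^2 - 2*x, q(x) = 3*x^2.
<p,q> = 12/5

Expand the product: p(x)·q(x) = 6*x^5 + 6*x^4 - 6*x^3.
∫_{-1}^{1} of each monomial x^k gives [2/(k+1) if k even, 0 if k odd]. Integrating term-by-term (or equivalently evaluating the antiderivative F(x) = x^6 + 6*x^5/5 - 3*x^4/2 at the endpoints):
  F(1) − F(−1) = 7/10 − (-17/10) = 12/5.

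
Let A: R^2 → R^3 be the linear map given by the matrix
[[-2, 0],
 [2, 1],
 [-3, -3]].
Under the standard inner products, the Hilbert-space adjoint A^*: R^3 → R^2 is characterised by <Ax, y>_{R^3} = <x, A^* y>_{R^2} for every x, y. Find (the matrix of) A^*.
A^* = A^T =
[[-2, 2, -3],
 [0, 1, -3]]

For real matrices with standard dot products, the defining identity <Ax, y> = <x, A^* y> gives (Ax)^T y = x^T (A^*) y, i.e. x^T A^T y = x^T (A^*) y. Since this holds for all x, y, we must have A^* = A^T. Therefore
A^* =
[[-2, 2, -3],
 [0, 1, -3]].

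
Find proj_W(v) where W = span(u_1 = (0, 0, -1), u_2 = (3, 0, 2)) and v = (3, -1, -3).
proj_W(v) = (3, 0, -3)

Set up U = [u_1 | ... | u_2] ∈ R^(3×2). The projector onto W = col(U) is P = U (U^T U)^(-1) U^T.
Compute U^T U =
  [1, -2]
  [-2, 13],
and U^T v = (3, 3).
Solve U^T U · c = U^T v for the coefficients: c = (5, 1). The projection is proj_W(v) = U c.
Check: (v - proj_W(v)) · u_1 = 0  (should be 0).
Check: (v - proj_W(v)) · u_2 = 0  (should be 0).
Result: proj_W(v) = (3, 0, -3).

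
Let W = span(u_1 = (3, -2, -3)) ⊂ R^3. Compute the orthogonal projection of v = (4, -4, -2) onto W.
proj_W(v) = (39/11, -26/11, -39/11)

Set up U = [u_1 | ... | u_1] ∈ R^(3×1). The projector onto W = col(U) is P = U (U^T U)^(-1) U^T.
Compute U^T U =
  [22],
and U^T v = (26).
Solve U^T U · c = U^T v for the coefficients: c = (13/11). The projection is proj_W(v) = U c.
Check: (v - proj_W(v)) · u_1 = 0  (should be 0).
Result: proj_W(v) = (39/11, -26/11, -39/11).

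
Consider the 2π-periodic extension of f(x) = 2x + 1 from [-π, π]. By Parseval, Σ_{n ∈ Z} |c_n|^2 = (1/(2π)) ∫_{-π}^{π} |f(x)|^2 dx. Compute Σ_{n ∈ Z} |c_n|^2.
Σ |c_n|^2 = 4π^2/3 + 1

Expand and integrate term by term over [-π, π]:
  ∫ (2x)^2 dx = 4·(2π^3/3); ∫ 2·2·(1)·x dx = 0 (odd integrand); ∫ 1^2 dx = 1·2π.
So (1/(2π)) ∫_{-π}^{π} (2x + 1)^2 dx = 4π^2/3 + 1 = 4π^2/3 + 1.
Parseval ⇒ Σ |c_n|^2 = 4π^2/3 + 1.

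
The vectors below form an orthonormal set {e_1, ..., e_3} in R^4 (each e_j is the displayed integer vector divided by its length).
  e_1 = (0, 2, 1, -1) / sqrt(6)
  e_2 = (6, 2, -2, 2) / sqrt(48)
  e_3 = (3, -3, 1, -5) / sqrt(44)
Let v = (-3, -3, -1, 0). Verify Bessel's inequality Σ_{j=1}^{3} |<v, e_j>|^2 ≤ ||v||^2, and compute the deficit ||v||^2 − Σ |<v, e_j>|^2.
Σ |<v, e_j>|^2 = 201/11; ||v||^2 = 19; deficit = 8/11

Write each e_j = u_j / sqrt(<u_j, u_j>) where u_j is the displayed integer vector. Then <v, e_j> = <v, u_j> / sqrt(<u_j, u_j>), so |<v, e_j>|^2 = <v, u_j>^2 / <u_j, u_j>.
Coefficients: <v, e_1> = -7/sqrt(6), <v, e_2> = -22/sqrt(48), <v, e_3> = -1/sqrt(44).
Square and sum: Σ |<v, e_j>|^2 = 201/11.
Compute ||v||^2 = v·v = 19.
Deficit = 19 − 201/11 = 8/11 ≥ 0, confirming Bessel's inequality. (The deficit equals ||v − Σ <v,e_j> e_j||^2, the squared distance from v to span{e_j}.)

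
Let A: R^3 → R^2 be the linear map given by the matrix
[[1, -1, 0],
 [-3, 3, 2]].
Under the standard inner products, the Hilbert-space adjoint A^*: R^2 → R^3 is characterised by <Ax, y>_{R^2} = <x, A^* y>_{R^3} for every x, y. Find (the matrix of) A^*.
A^* = A^T =
[[1, -3],
 [-1, 3],
 [0, 2]]

For real matrices with standard dot products, the defining identity <Ax, y> = <x, A^* y> gives (Ax)^T y = x^T (A^*) y, i.e. x^T A^T y = x^T (A^*) y. Since this holds for all x, y, we must have A^* = A^T. Therefore
A^* =
[[1, -3],
 [-1, 3],
 [0, 2]].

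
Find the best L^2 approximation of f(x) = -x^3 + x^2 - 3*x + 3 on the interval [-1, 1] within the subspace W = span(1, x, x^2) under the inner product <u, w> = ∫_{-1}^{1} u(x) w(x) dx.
g(x) = x^2 - 18*x/5 + 3

The best approximation g ∈ W is the orthogonal projection of f onto W. Writing g = a_0 + a_1 x + a_2 x^2, the coefficients solve the normal equations G · a = b where
  G_{ij} = <φ_i, φ_j> and b_i = <f, φ_i>, with φ_0 = 1, φ_1 = x, φ_2 = x^2.
G =
  [2, 0, 2/3]
  [0, 2/3, 0]
  [2/3, 0, 2/5],
b = (20/3, -12/5, 12/5).
Solving gives a_0 = 3, a_1 = -18/5, a_2 = 1, so
  g(x) = x^2 - 18*x/5 + 3.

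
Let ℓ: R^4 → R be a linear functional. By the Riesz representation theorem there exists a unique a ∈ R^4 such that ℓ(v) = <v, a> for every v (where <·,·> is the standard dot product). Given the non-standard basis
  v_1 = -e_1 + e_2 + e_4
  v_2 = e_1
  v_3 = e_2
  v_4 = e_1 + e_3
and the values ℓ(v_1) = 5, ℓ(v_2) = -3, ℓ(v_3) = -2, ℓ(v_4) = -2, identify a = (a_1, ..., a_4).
a = (-3, -2, 1, 4)

Write a = (a_1, ..., a_4) in the standard basis. For each basis vector v_i, ℓ(v_i) = <v_i, a> is a linear equation in the a_j's. Collect the n equations into a matrix system V a = ℓ, where row i of V is v_i (expressed in the standard basis). Since V is invertible (lower-triangular with 1s on the diagonal, up to permutation), solve by back-substitution:
  V =
[[-1, 1, 0, 1],
 [1, 0, 0, 0],
 [0, 1, 0, 0],
 [1, 0, 1, 0]]
  V a = (5, -3, -2, -2)
Solving gives a = (-3, -2, 1, 4).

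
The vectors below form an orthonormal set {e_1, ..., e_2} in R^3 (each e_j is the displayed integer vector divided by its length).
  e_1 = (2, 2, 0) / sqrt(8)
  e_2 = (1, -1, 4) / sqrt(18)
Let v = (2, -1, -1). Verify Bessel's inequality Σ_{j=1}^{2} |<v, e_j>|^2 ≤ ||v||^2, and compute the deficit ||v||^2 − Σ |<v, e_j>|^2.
Σ |<v, e_j>|^2 = 5/9; ||v||^2 = 6; deficit = 49/9

Write each e_j = u_j / sqrt(<u_j, u_j>) where u_j is the displayed integer vector. Then <v, e_j> = <v, u_j> / sqrt(<u_j, u_j>), so |<v, e_j>|^2 = <v, u_j>^2 / <u_j, u_j>.
Coefficients: <v, e_1> = 2/sqrt(8), <v, e_2> = -1/sqrt(18).
Square and sum: Σ |<v, e_j>|^2 = 5/9.
Compute ||v||^2 = v·v = 6.
Deficit = 6 − 5/9 = 49/9 ≥ 0, confirming Bessel's inequality. (The deficit equals ||v − Σ <v,e_j> e_j||^2, the squared distance from v to span{e_j}.)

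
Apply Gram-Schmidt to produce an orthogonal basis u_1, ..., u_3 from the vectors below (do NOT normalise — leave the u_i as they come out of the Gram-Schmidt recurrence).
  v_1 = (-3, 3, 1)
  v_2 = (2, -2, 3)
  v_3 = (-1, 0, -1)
Orthogonal basis:
  u_1 = (-3, 3, 1)
  u_2 = (11/19, -11/19, 66/19)
  u_3 = (-1/2, -1/2, 0)

Apply the Gram-Schmidt recurrence
  u_1 = v_1
  u_i = v_i − Σ_{j<i} ((v_i · u_j) / (u_j · u_j)) · u_j.

Step by step this gives:
  u_1 = (-3, 3, 1)
  u_2 = (11/19, -11/19, 66/19)
  u_3 = (-1/2, -1/2, 0)

Orthogonality check:
  u_2 · u_1 = 0 (should be 0)
  u_3 · u_1 = 0 (should be 0)
  u_3 · u_2 = 0 (should be 0)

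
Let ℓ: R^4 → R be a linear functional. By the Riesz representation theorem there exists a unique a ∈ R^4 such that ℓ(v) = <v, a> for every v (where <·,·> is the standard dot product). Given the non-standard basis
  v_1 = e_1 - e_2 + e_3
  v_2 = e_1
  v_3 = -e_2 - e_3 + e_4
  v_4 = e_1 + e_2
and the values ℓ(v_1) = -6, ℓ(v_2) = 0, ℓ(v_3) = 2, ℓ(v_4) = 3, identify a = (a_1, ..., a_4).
a = (0, 3, -3, 2)

Write a = (a_1, ..., a_4) in the standard basis. For each basis vector v_i, ℓ(v_i) = <v_i, a> is a linear equation in the a_j's. Collect the n equations into a matrix system V a = ℓ, where row i of V is v_i (expressed in the standard basis). Since V is invertible (lower-triangular with 1s on the diagonal, up to permutation), solve by back-substitution:
  V =
[[1, -1, 1, 0],
 [1, 0, 0, 0],
 [0, -1, -1, 1],
 [1, 1, 0, 0]]
  V a = (-6, 0, 2, 3)
Solving gives a = (0, 3, -3, 2).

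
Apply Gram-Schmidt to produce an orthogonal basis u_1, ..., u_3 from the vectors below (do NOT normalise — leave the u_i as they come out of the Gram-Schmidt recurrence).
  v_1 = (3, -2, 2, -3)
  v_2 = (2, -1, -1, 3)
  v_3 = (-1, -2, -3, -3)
Orthogonal basis:
  u_1 = (3, -2, 2, -3)
  u_2 = (61/26, -16/13, -10/13, 69/26)
  u_3 = (-73/127, -274/127, -457/127, -195/127)

Apply the Gram-Schmidt recurrence
  u_1 = v_1
  u_i = v_i − Σ_{j<i} ((v_i · u_j) / (u_j · u_j)) · u_j.

Step by step this gives:
  u_1 = (3, -2, 2, -3)
  u_2 = (61/26, -16/13, -10/13, 69/26)
  u_3 = (-73/127, -274/127, -457/127, -195/127)

Orthogonality check:
  u_2 · u_1 = 0 (should be 0)
  u_3 · u_1 = 0 (should be 0)
  u_3 · u_2 = 0 (should be 0)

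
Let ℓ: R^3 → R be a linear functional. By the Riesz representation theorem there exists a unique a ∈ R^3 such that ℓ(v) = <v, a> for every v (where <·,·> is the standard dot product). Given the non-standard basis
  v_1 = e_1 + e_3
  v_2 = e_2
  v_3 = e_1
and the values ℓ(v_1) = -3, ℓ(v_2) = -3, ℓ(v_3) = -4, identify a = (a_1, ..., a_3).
a = (-4, -3, 1)

Write a = (a_1, ..., a_3) in the standard basis. For each basis vector v_i, ℓ(v_i) = <v_i, a> is a linear equation in the a_j's. Collect the n equations into a matrix system V a = ℓ, where row i of V is v_i (expressed in the standard basis). Since V is invertible (lower-triangular with 1s on the diagonal, up to permutation), solve by back-substitution:
  V =
[[1, 0, 1],
 [0, 1, 0],
 [1, 0, 0]]
  V a = (-3, -3, -4)
Solving gives a = (-4, -3, 1).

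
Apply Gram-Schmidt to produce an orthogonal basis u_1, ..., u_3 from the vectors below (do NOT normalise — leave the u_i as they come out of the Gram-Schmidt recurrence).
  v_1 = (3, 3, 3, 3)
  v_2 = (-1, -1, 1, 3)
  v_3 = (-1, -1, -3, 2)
Orthogonal basis:
  u_1 = (3, 3, 3, 3)
  u_2 = (-3/2, -3/2, 1/2, 5/2)
  u_3 = (7/11, 7/11, -28/11, 14/11)

Apply the Gram-Schmidt recurrence
  u_1 = v_1
  u_i = v_i − Σ_{j<i} ((v_i · u_j) / (u_j · u_j)) · u_j.

Step by step this gives:
  u_1 = (3, 3, 3, 3)
  u_2 = (-3/2, -3/2, 1/2, 5/2)
  u_3 = (7/11, 7/11, -28/11, 14/11)

Orthogonality check:
  u_2 · u_1 = 0 (should be 0)
  u_3 · u_1 = 0 (should be 0)
  u_3 · u_2 = 0 (should be 0)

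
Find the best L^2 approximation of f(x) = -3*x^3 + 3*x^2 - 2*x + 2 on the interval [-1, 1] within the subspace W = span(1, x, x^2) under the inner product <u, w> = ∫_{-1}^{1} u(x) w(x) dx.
g(x) = 3*x^2 - 19*x/5 + 2

The best approximation g ∈ W is the orthogonal projection of f onto W. Writing g = a_0 + a_1 x + a_2 x^2, the coefficients solve the normal equations G · a = b where
  G_{ij} = <φ_i, φ_j> and b_i = <f, φ_i>, with φ_0 = 1, φ_1 = x, φ_2 = x^2.
G =
  [2, 0, 2/3]
  [0, 2/3, 0]
  [2/3, 0, 2/5],
b = (6, -38/15, 38/15).
Solving gives a_0 = 2, a_1 = -19/5, a_2 = 3, so
  g(x) = 3*x^2 - 19*x/5 + 2.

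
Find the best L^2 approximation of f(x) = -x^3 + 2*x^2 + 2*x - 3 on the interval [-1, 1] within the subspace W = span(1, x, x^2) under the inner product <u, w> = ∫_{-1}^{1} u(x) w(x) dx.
g(x) = 2*x^2 + 7*x/5 - 3

The best approximation g ∈ W is the orthogonal projection of f onto W. Writing g = a_0 + a_1 x + a_2 x^2, the coefficients solve the normal equations G · a = b where
  G_{ij} = <φ_i, φ_j> and b_i = <f, φ_i>, with φ_0 = 1, φ_1 = x, φ_2 = x^2.
G =
  [2, 0, 2/3]
  [0, 2/3, 0]
  [2/3, 0, 2/5],
b = (-14/3, 14/15, -6/5).
Solving gives a_0 = -3, a_1 = 7/5, a_2 = 2, so
  g(x) = 2*x^2 + 7*x/5 - 3.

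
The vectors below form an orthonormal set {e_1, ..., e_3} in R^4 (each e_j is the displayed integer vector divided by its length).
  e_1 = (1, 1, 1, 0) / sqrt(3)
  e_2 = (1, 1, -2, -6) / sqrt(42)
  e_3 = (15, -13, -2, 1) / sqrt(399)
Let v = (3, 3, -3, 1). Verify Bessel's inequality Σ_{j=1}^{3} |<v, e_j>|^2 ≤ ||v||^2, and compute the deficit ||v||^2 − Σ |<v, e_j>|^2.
Σ |<v, e_j>|^2 = 244/57; ||v||^2 = 28; deficit = 1352/57

Write each e_j = u_j / sqrt(<u_j, u_j>) where u_j is the displayed integer vector. Then <v, e_j> = <v, u_j> / sqrt(<u_j, u_j>), so |<v, e_j>|^2 = <v, u_j>^2 / <u_j, u_j>.
Coefficients: <v, e_1> = 3/sqrt(3), <v, e_2> = 6/sqrt(42), <v, e_3> = 13/sqrt(399).
Square and sum: Σ |<v, e_j>|^2 = 244/57.
Compute ||v||^2 = v·v = 28.
Deficit = 28 − 244/57 = 1352/57 ≥ 0, confirming Bessel's inequality. (The deficit equals ||v − Σ <v,e_j> e_j||^2, the squared distance from v to span{e_j}.)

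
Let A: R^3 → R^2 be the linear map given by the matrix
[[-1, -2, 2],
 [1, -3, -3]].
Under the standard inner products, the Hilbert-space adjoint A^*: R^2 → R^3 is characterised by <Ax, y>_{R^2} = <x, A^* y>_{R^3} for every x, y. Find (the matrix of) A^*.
A^* = A^T =
[[-1, 1],
 [-2, -3],
 [2, -3]]

For real matrices with standard dot products, the defining identity <Ax, y> = <x, A^* y> gives (Ax)^T y = x^T (A^*) y, i.e. x^T A^T y = x^T (A^*) y. Since this holds for all x, y, we must have A^* = A^T. Therefore
A^* =
[[-1, 1],
 [-2, -3],
 [2, -3]].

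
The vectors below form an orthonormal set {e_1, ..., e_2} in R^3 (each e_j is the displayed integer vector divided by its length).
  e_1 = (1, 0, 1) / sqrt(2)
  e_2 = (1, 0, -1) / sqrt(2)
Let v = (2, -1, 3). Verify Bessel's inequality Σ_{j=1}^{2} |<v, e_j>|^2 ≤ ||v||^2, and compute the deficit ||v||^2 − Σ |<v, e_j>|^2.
Σ |<v, e_j>|^2 = 13; ||v||^2 = 14; deficit = 1

Write each e_j = u_j / sqrt(<u_j, u_j>) where u_j is the displayed integer vector. Then <v, e_j> = <v, u_j> / sqrt(<u_j, u_j>), so |<v, e_j>|^2 = <v, u_j>^2 / <u_j, u_j>.
Coefficients: <v, e_1> = 5/sqrt(2), <v, e_2> = -1/sqrt(2).
Square and sum: Σ |<v, e_j>|^2 = 13.
Compute ||v||^2 = v·v = 14.
Deficit = 14 − 13 = 1 ≥ 0, confirming Bessel's inequality. (The deficit equals ||v − Σ <v,e_j> e_j||^2, the squared distance from v to span{e_j}.)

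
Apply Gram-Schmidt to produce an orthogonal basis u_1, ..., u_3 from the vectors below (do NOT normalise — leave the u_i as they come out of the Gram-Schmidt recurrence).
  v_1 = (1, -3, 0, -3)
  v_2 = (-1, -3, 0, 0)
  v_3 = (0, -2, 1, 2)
Orthogonal basis:
  u_1 = (1, -3, 0, -3)
  u_2 = (-27/19, -33/19, 0, 24/19)
  u_3 = (9/7, -3/7, 1, 6/7)

Apply the Gram-Schmidt recurrence
  u_1 = v_1
  u_i = v_i − Σ_{j<i} ((v_i · u_j) / (u_j · u_j)) · u_j.

Step by step this gives:
  u_1 = (1, -3, 0, -3)
  u_2 = (-27/19, -33/19, 0, 24/19)
  u_3 = (9/7, -3/7, 1, 6/7)

Orthogonality check:
  u_2 · u_1 = 0 (should be 0)
  u_3 · u_1 = 0 (should be 0)
  u_3 · u_2 = 0 (should be 0)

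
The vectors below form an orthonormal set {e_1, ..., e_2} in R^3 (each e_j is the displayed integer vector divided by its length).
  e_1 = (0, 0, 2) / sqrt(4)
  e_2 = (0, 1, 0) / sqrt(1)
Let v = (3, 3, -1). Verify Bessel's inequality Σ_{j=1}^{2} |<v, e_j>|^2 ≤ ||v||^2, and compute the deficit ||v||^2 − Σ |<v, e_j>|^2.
Σ |<v, e_j>|^2 = 10; ||v||^2 = 19; deficit = 9

Write each e_j = u_j / sqrt(<u_j, u_j>) where u_j is the displayed integer vector. Then <v, e_j> = <v, u_j> / sqrt(<u_j, u_j>), so |<v, e_j>|^2 = <v, u_j>^2 / <u_j, u_j>.
Coefficients: <v, e_1> = -2/sqrt(4), <v, e_2> = 3/sqrt(1).
Square and sum: Σ |<v, e_j>|^2 = 10.
Compute ||v||^2 = v·v = 19.
Deficit = 19 − 10 = 9 ≥ 0, confirming Bessel's inequality. (The deficit equals ||v − Σ <v,e_j> e_j||^2, the squared distance from v to span{e_j}.)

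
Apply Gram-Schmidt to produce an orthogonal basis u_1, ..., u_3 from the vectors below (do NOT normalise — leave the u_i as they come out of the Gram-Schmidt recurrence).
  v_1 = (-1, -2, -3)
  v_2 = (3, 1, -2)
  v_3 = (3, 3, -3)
Orthogonal basis:
  u_1 = (-1, -2, -3)
  u_2 = (43/14, 8/7, -25/14)
  u_3 = (-63/65, 99/65, -9/13)

Apply the Gram-Schmidt recurrence
  u_1 = v_1
  u_i = v_i − Σ_{j<i} ((v_i · u_j) / (u_j · u_j)) · u_j.

Step by step this gives:
  u_1 = (-1, -2, -3)
  u_2 = (43/14, 8/7, -25/14)
  u_3 = (-63/65, 99/65, -9/13)

Orthogonality check:
  u_2 · u_1 = 0 (should be 0)
  u_3 · u_1 = 0 (should be 0)
  u_3 · u_2 = 0 (should be 0)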